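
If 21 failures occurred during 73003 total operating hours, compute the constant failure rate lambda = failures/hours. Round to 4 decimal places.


failures = 21
total_hours = 73003
lambda = 21 / 73003
lambda = 0.0003

0.0003


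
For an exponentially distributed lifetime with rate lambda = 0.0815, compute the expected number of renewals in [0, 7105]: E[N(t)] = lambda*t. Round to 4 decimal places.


lambda = 0.0815
t = 7105
E[N(t)] = lambda * t
E[N(t)] = 0.0815 * 7105
E[N(t)] = 579.0575

579.0575


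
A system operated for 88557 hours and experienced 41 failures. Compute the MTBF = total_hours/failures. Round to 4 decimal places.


total_hours = 88557
failures = 41
MTBF = 88557 / 41
MTBF = 2159.9268

2159.9268


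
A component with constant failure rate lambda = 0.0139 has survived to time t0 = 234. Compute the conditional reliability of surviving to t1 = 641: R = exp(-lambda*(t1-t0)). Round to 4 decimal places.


lambda = 0.0139
t0 = 234, t1 = 641
t1 - t0 = 407
lambda * (t1-t0) = 0.0139 * 407 = 5.6573
R = exp(-5.6573)
R = 0.0035

0.0035


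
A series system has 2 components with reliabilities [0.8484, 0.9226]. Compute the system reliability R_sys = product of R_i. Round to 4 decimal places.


Components: [0.8484, 0.9226]
After component 1 (R=0.8484): product = 0.8484
After component 2 (R=0.9226): product = 0.7827
R_sys = 0.7827

0.7827


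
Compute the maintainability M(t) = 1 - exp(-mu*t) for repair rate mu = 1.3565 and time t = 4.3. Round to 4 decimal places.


mu = 1.3565, t = 4.3
mu * t = 1.3565 * 4.3 = 5.833
exp(-5.833) = 0.0029
M(t) = 1 - 0.0029
M(t) = 0.9971

0.9971


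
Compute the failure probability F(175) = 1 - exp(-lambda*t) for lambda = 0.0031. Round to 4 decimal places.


lambda = 0.0031, t = 175
lambda * t = 0.5425
exp(-0.5425) = 0.5813
F(t) = 1 - 0.5813
F(t) = 0.4187

0.4187


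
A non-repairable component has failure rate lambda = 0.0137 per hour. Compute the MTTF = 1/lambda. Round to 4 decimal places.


lambda = 0.0137
MTTF = 1 / 0.0137
MTTF = 72.9927

72.9927


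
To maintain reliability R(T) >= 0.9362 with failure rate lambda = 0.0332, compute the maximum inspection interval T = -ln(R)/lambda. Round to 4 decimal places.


R_target = 0.9362
lambda = 0.0332
-ln(0.9362) = 0.0659
T = 0.0659 / 0.0332
T = 1.9857

1.9857


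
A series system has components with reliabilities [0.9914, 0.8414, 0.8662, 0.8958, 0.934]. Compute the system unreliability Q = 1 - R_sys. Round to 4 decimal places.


Components: [0.9914, 0.8414, 0.8662, 0.8958, 0.934]
After component 1: product = 0.9914
After component 2: product = 0.8342
After component 3: product = 0.7226
After component 4: product = 0.6473
After component 5: product = 0.6045
R_sys = 0.6045
Q = 1 - 0.6045 = 0.3955

0.3955


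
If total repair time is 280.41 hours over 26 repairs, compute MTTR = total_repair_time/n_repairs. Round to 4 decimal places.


total_repair_time = 280.41
n_repairs = 26
MTTR = 280.41 / 26
MTTR = 10.785

10.785


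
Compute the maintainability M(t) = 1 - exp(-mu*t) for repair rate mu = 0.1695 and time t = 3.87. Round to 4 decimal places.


mu = 0.1695, t = 3.87
mu * t = 0.1695 * 3.87 = 0.656
exp(-0.656) = 0.5189
M(t) = 1 - 0.5189
M(t) = 0.4811

0.4811


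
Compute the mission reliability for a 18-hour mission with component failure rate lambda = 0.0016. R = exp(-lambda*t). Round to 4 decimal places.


lambda = 0.0016
mission_time = 18
lambda * t = 0.0016 * 18 = 0.0288
R = exp(-0.0288)
R = 0.9716

0.9716


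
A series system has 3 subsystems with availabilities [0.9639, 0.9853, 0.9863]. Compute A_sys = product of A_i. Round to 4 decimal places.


Subsystems: [0.9639, 0.9853, 0.9863]
After subsystem 1 (A=0.9639): product = 0.9639
After subsystem 2 (A=0.9853): product = 0.9497
After subsystem 3 (A=0.9863): product = 0.9367
A_sys = 0.9367

0.9367


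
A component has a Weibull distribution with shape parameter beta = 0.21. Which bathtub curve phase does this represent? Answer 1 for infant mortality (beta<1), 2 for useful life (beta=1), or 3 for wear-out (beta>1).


beta = 0.21
Compare beta to 1:
beta < 1 => infant mortality (phase 1)
beta = 1 => useful life (phase 2)
beta > 1 => wear-out (phase 3)
Since beta = 0.21, this is infant mortality (decreasing failure rate)
Phase = 1

1


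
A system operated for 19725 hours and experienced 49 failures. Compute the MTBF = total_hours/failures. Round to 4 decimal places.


total_hours = 19725
failures = 49
MTBF = 19725 / 49
MTBF = 402.551

402.551


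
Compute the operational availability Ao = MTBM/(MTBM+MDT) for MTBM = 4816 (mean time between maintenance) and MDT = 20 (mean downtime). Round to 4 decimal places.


MTBM = 4816
MDT = 20
MTBM + MDT = 4836
Ao = 4816 / 4836
Ao = 0.9959

0.9959


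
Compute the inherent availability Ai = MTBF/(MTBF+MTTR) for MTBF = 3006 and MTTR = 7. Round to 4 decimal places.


MTBF = 3006
MTTR = 7
MTBF + MTTR = 3013
Ai = 3006 / 3013
Ai = 0.9977

0.9977


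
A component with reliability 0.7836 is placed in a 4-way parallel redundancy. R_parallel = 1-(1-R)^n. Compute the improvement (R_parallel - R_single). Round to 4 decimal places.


R_single = 0.7836, n = 4
1 - R_single = 0.2164
(1 - R_single)^n = 0.2164^4 = 0.0022
R_parallel = 1 - 0.0022 = 0.9978
Improvement = 0.9978 - 0.7836
Improvement = 0.2142

0.2142


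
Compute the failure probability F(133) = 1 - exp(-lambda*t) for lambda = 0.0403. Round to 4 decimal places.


lambda = 0.0403, t = 133
lambda * t = 5.3599
exp(-5.3599) = 0.0047
F(t) = 1 - 0.0047
F(t) = 0.9953

0.9953


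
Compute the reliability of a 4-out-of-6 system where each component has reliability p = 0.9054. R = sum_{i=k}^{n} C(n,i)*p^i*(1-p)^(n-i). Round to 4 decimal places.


k = 4, n = 6, p = 0.9054
i=4: C(6,4)=15 * 0.9054^4 * 0.0946^2 = 0.0902
i=5: C(6,5)=6 * 0.9054^5 * 0.0946^1 = 0.3453
i=6: C(6,6)=1 * 0.9054^6 * 0.0946^0 = 0.5509
R = sum of terms = 0.9864

0.9864


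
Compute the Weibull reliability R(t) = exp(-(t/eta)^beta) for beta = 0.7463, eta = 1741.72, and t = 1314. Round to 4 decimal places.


beta = 0.7463, eta = 1741.72, t = 1314
t/eta = 1314 / 1741.72 = 0.7544
(t/eta)^beta = 0.7544^0.7463 = 0.8103
R(t) = exp(-0.8103)
R(t) = 0.4447

0.4447


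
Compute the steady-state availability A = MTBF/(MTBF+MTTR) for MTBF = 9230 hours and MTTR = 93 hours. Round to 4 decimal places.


MTBF = 9230
MTTR = 93
MTBF + MTTR = 9323
A = 9230 / 9323
A = 0.99

0.99


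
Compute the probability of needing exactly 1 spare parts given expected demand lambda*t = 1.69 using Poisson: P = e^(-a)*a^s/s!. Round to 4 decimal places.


a = 1.69, s = 1
e^(-a) = e^(-1.69) = 0.1845
a^s = 1.69^1 = 1.69
s! = 1
P = 0.1845 * 1.69 / 1
P = 0.3118

0.3118


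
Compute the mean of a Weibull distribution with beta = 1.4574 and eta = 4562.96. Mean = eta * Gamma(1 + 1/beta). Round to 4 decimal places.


beta = 1.4574, eta = 4562.96
1/beta = 0.6862
1 + 1/beta = 1.6862
Gamma(1.6862) = 0.9061
Mean = 4562.96 * 0.9061
Mean = 4134.4424

4134.4424


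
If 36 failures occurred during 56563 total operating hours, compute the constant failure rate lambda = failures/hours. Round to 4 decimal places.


failures = 36
total_hours = 56563
lambda = 36 / 56563
lambda = 0.0006

0.0006


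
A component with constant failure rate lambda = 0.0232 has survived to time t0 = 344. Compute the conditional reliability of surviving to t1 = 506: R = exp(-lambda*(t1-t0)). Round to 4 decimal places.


lambda = 0.0232
t0 = 344, t1 = 506
t1 - t0 = 162
lambda * (t1-t0) = 0.0232 * 162 = 3.7584
R = exp(-3.7584)
R = 0.0233

0.0233


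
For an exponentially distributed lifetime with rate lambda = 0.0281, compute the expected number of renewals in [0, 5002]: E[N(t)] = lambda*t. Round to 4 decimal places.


lambda = 0.0281
t = 5002
E[N(t)] = lambda * t
E[N(t)] = 0.0281 * 5002
E[N(t)] = 140.5562

140.5562


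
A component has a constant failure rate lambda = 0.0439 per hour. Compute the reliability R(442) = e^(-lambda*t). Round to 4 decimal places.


lambda = 0.0439
t = 442
lambda * t = 19.4038
R(t) = e^(-19.4038)
R(t) = 0.0

0.0


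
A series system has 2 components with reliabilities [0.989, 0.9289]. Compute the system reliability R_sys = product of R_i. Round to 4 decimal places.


Components: [0.989, 0.9289]
After component 1 (R=0.989): product = 0.989
After component 2 (R=0.9289): product = 0.9187
R_sys = 0.9187

0.9187


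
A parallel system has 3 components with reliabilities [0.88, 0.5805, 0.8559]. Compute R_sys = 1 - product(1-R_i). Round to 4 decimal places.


Components: [0.88, 0.5805, 0.8559]
(1 - 0.88) = 0.12, running product = 0.12
(1 - 0.5805) = 0.4195, running product = 0.0503
(1 - 0.8559) = 0.1441, running product = 0.0073
Product of (1-R_i) = 0.0073
R_sys = 1 - 0.0073 = 0.9927

0.9927


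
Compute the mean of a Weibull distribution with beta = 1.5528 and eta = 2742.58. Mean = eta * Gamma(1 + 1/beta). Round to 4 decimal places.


beta = 1.5528, eta = 2742.58
1/beta = 0.644
1 + 1/beta = 1.644
Gamma(1.644) = 0.8992
Mean = 2742.58 * 0.8992
Mean = 2466.1894

2466.1894


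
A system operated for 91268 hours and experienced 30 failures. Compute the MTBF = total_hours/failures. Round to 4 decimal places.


total_hours = 91268
failures = 30
MTBF = 91268 / 30
MTBF = 3042.2667

3042.2667


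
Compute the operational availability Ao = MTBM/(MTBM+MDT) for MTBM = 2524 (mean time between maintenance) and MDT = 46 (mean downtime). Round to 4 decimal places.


MTBM = 2524
MDT = 46
MTBM + MDT = 2570
Ao = 2524 / 2570
Ao = 0.9821

0.9821


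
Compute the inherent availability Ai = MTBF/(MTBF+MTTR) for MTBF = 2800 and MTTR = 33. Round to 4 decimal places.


MTBF = 2800
MTTR = 33
MTBF + MTTR = 2833
Ai = 2800 / 2833
Ai = 0.9884

0.9884


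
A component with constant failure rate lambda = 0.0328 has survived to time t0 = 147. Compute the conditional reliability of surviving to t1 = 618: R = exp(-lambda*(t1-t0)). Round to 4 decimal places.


lambda = 0.0328
t0 = 147, t1 = 618
t1 - t0 = 471
lambda * (t1-t0) = 0.0328 * 471 = 15.4488
R = exp(-15.4488)
R = 0.0

0.0


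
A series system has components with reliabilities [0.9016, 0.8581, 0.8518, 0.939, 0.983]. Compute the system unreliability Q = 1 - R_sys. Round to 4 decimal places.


Components: [0.9016, 0.8581, 0.8518, 0.939, 0.983]
After component 1: product = 0.9016
After component 2: product = 0.7737
After component 3: product = 0.659
After component 4: product = 0.6188
After component 5: product = 0.6083
R_sys = 0.6083
Q = 1 - 0.6083 = 0.3917

0.3917


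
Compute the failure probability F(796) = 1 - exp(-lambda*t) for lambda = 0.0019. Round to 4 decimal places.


lambda = 0.0019, t = 796
lambda * t = 1.5124
exp(-1.5124) = 0.2204
F(t) = 1 - 0.2204
F(t) = 0.7796

0.7796


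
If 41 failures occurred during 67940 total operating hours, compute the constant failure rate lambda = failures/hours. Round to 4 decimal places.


failures = 41
total_hours = 67940
lambda = 41 / 67940
lambda = 0.0006

0.0006


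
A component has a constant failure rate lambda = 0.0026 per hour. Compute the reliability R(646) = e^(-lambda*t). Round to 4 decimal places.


lambda = 0.0026
t = 646
lambda * t = 1.6796
R(t) = e^(-1.6796)
R(t) = 0.1864

0.1864


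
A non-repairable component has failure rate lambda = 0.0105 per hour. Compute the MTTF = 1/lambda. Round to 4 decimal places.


lambda = 0.0105
MTTF = 1 / 0.0105
MTTF = 95.2381

95.2381


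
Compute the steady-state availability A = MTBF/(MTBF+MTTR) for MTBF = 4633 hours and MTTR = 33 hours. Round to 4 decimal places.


MTBF = 4633
MTTR = 33
MTBF + MTTR = 4666
A = 4633 / 4666
A = 0.9929

0.9929


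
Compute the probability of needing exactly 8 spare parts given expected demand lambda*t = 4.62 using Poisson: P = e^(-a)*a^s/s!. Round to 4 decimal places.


a = 4.62, s = 8
e^(-a) = e^(-4.62) = 0.0099
a^s = 4.62^8 = 207556.2447
s! = 40320
P = 0.0099 * 207556.2447 / 40320
P = 0.0507

0.0507


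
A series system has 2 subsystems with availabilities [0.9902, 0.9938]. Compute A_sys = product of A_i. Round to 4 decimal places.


Subsystems: [0.9902, 0.9938]
After subsystem 1 (A=0.9902): product = 0.9902
After subsystem 2 (A=0.9938): product = 0.9841
A_sys = 0.9841

0.9841


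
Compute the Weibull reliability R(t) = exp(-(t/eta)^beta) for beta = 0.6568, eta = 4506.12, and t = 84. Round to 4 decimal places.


beta = 0.6568, eta = 4506.12, t = 84
t/eta = 84 / 4506.12 = 0.0186
(t/eta)^beta = 0.0186^0.6568 = 0.0731
R(t) = exp(-0.0731)
R(t) = 0.9295

0.9295


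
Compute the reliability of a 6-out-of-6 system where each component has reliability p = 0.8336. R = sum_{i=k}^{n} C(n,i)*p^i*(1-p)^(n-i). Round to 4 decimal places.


k = 6, n = 6, p = 0.8336
i=6: C(6,6)=1 * 0.8336^6 * 0.1664^0 = 0.3355
R = sum of terms = 0.3355

0.3355


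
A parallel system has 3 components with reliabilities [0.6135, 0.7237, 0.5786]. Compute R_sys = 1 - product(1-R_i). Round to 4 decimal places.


Components: [0.6135, 0.7237, 0.5786]
(1 - 0.6135) = 0.3865, running product = 0.3865
(1 - 0.7237) = 0.2763, running product = 0.1068
(1 - 0.5786) = 0.4214, running product = 0.045
Product of (1-R_i) = 0.045
R_sys = 1 - 0.045 = 0.955

0.955


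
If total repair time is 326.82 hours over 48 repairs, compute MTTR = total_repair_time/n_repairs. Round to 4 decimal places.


total_repair_time = 326.82
n_repairs = 48
MTTR = 326.82 / 48
MTTR = 6.8087

6.8087


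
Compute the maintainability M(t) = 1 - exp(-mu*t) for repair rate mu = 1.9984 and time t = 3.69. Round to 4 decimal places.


mu = 1.9984, t = 3.69
mu * t = 1.9984 * 3.69 = 7.3741
exp(-7.3741) = 0.0006
M(t) = 1 - 0.0006
M(t) = 0.9994

0.9994


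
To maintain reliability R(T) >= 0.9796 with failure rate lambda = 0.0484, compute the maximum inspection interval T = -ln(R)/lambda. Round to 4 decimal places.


R_target = 0.9796
lambda = 0.0484
-ln(0.9796) = 0.0206
T = 0.0206 / 0.0484
T = 0.4258

0.4258


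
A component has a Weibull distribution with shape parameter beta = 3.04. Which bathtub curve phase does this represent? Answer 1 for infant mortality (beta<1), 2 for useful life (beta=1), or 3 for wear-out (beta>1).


beta = 3.04
Compare beta to 1:
beta < 1 => infant mortality (phase 1)
beta = 1 => useful life (phase 2)
beta > 1 => wear-out (phase 3)
Since beta = 3.04, this is wear-out (increasing failure rate)
Phase = 3

3


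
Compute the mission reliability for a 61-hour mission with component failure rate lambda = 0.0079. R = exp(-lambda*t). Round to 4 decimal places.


lambda = 0.0079
mission_time = 61
lambda * t = 0.0079 * 61 = 0.4819
R = exp(-0.4819)
R = 0.6176

0.6176


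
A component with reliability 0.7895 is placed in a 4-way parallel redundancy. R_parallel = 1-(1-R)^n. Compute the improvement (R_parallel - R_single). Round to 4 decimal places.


R_single = 0.7895, n = 4
1 - R_single = 0.2105
(1 - R_single)^n = 0.2105^4 = 0.002
R_parallel = 1 - 0.002 = 0.998
Improvement = 0.998 - 0.7895
Improvement = 0.2085

0.2085


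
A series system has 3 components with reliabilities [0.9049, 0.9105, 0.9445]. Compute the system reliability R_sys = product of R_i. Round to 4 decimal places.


Components: [0.9049, 0.9105, 0.9445]
After component 1 (R=0.9049): product = 0.9049
After component 2 (R=0.9105): product = 0.8239
After component 3 (R=0.9445): product = 0.7782
R_sys = 0.7782

0.7782


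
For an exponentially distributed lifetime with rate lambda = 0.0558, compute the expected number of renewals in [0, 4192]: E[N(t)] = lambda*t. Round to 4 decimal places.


lambda = 0.0558
t = 4192
E[N(t)] = lambda * t
E[N(t)] = 0.0558 * 4192
E[N(t)] = 233.9136

233.9136


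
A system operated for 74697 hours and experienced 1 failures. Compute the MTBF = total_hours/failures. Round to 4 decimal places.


total_hours = 74697
failures = 1
MTBF = 74697 / 1
MTBF = 74697.0

74697.0


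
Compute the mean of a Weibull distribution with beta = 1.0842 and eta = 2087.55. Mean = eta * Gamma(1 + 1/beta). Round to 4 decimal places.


beta = 1.0842, eta = 2087.55
1/beta = 0.9223
1 + 1/beta = 1.9223
Gamma(1.9223) = 0.9696
Mean = 2087.55 * 0.9696
Mean = 2024.1189

2024.1189


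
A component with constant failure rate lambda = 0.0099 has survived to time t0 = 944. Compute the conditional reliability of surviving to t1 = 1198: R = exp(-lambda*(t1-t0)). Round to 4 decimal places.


lambda = 0.0099
t0 = 944, t1 = 1198
t1 - t0 = 254
lambda * (t1-t0) = 0.0099 * 254 = 2.5146
R = exp(-2.5146)
R = 0.0809

0.0809


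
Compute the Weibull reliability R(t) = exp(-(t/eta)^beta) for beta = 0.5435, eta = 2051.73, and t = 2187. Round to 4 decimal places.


beta = 0.5435, eta = 2051.73, t = 2187
t/eta = 2187 / 2051.73 = 1.0659
(t/eta)^beta = 1.0659^0.5435 = 1.0353
R(t) = exp(-1.0353)
R(t) = 0.3551

0.3551


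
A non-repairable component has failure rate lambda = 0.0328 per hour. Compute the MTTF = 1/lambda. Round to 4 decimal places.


lambda = 0.0328
MTTF = 1 / 0.0328
MTTF = 30.4878

30.4878


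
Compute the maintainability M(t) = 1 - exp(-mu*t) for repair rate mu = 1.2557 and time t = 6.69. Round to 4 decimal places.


mu = 1.2557, t = 6.69
mu * t = 1.2557 * 6.69 = 8.4006
exp(-8.4006) = 0.0002
M(t) = 1 - 0.0002
M(t) = 0.9998

0.9998


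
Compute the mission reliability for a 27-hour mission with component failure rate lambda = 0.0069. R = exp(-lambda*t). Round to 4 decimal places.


lambda = 0.0069
mission_time = 27
lambda * t = 0.0069 * 27 = 0.1863
R = exp(-0.1863)
R = 0.83

0.83


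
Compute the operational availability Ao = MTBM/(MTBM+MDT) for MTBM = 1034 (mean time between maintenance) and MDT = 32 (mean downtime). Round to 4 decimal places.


MTBM = 1034
MDT = 32
MTBM + MDT = 1066
Ao = 1034 / 1066
Ao = 0.97

0.97


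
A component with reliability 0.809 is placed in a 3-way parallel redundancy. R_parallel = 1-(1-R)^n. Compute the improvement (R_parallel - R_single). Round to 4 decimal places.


R_single = 0.809, n = 3
1 - R_single = 0.191
(1 - R_single)^n = 0.191^3 = 0.007
R_parallel = 1 - 0.007 = 0.993
Improvement = 0.993 - 0.809
Improvement = 0.184

0.184


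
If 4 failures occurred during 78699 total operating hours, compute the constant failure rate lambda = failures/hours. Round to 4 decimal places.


failures = 4
total_hours = 78699
lambda = 4 / 78699
lambda = 0.0001

0.0001


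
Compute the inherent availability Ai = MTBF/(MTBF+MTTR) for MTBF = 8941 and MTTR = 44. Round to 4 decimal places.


MTBF = 8941
MTTR = 44
MTBF + MTTR = 8985
Ai = 8941 / 8985
Ai = 0.9951

0.9951


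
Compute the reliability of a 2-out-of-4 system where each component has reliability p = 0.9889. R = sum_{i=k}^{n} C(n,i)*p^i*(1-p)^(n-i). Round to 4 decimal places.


k = 2, n = 4, p = 0.9889
i=2: C(4,2)=6 * 0.9889^2 * 0.0111^2 = 0.0007
i=3: C(4,3)=4 * 0.9889^3 * 0.0111^1 = 0.0429
i=4: C(4,4)=1 * 0.9889^4 * 0.0111^0 = 0.9563
R = sum of terms = 1.0

1.0


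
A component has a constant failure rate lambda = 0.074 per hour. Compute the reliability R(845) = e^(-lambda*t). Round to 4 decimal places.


lambda = 0.074
t = 845
lambda * t = 62.53
R(t) = e^(-62.53)
R(t) = 0.0

0.0


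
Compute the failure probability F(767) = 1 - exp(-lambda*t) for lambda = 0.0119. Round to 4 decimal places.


lambda = 0.0119, t = 767
lambda * t = 9.1273
exp(-9.1273) = 0.0001
F(t) = 1 - 0.0001
F(t) = 0.9999

0.9999


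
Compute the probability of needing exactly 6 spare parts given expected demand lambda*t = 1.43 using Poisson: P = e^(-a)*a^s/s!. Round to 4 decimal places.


a = 1.43, s = 6
e^(-a) = e^(-1.43) = 0.2393
a^s = 1.43^6 = 8.551
s! = 720
P = 0.2393 * 8.551 / 720
P = 0.0028

0.0028


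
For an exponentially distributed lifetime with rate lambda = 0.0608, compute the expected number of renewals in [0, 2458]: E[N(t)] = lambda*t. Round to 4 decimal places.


lambda = 0.0608
t = 2458
E[N(t)] = lambda * t
E[N(t)] = 0.0608 * 2458
E[N(t)] = 149.4464

149.4464


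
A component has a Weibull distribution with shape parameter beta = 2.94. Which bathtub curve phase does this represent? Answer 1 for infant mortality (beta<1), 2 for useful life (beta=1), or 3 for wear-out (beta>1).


beta = 2.94
Compare beta to 1:
beta < 1 => infant mortality (phase 1)
beta = 1 => useful life (phase 2)
beta > 1 => wear-out (phase 3)
Since beta = 2.94, this is wear-out (increasing failure rate)
Phase = 3

3


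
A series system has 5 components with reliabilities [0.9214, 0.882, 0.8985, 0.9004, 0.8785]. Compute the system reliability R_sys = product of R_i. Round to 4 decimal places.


Components: [0.9214, 0.882, 0.8985, 0.9004, 0.8785]
After component 1 (R=0.9214): product = 0.9214
After component 2 (R=0.882): product = 0.8127
After component 3 (R=0.8985): product = 0.7302
After component 4 (R=0.9004): product = 0.6575
After component 5 (R=0.8785): product = 0.5776
R_sys = 0.5776

0.5776


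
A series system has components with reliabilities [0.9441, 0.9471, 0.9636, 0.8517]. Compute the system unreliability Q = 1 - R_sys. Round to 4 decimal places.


Components: [0.9441, 0.9471, 0.9636, 0.8517]
After component 1: product = 0.9441
After component 2: product = 0.8942
After component 3: product = 0.8616
After component 4: product = 0.7338
R_sys = 0.7338
Q = 1 - 0.7338 = 0.2662

0.2662


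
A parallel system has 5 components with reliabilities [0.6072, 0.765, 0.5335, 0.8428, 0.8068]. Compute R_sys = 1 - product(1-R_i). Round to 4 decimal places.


Components: [0.6072, 0.765, 0.5335, 0.8428, 0.8068]
(1 - 0.6072) = 0.3928, running product = 0.3928
(1 - 0.765) = 0.235, running product = 0.0923
(1 - 0.5335) = 0.4665, running product = 0.0431
(1 - 0.8428) = 0.1572, running product = 0.0068
(1 - 0.8068) = 0.1932, running product = 0.0013
Product of (1-R_i) = 0.0013
R_sys = 1 - 0.0013 = 0.9987

0.9987


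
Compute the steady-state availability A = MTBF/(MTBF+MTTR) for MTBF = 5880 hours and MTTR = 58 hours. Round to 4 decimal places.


MTBF = 5880
MTTR = 58
MTBF + MTTR = 5938
A = 5880 / 5938
A = 0.9902

0.9902


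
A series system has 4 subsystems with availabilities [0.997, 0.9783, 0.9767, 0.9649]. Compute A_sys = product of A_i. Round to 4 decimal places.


Subsystems: [0.997, 0.9783, 0.9767, 0.9649]
After subsystem 1 (A=0.997): product = 0.997
After subsystem 2 (A=0.9783): product = 0.9754
After subsystem 3 (A=0.9767): product = 0.9526
After subsystem 4 (A=0.9649): product = 0.9192
A_sys = 0.9192

0.9192


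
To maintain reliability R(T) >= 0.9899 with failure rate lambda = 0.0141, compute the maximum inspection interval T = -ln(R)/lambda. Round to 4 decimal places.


R_target = 0.9899
lambda = 0.0141
-ln(0.9899) = 0.0102
T = 0.0102 / 0.0141
T = 0.72

0.72


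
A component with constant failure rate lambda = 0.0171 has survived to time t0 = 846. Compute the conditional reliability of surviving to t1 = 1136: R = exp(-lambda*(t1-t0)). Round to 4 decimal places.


lambda = 0.0171
t0 = 846, t1 = 1136
t1 - t0 = 290
lambda * (t1-t0) = 0.0171 * 290 = 4.959
R = exp(-4.959)
R = 0.007

0.007


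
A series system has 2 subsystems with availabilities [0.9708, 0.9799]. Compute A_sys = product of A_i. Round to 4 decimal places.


Subsystems: [0.9708, 0.9799]
After subsystem 1 (A=0.9708): product = 0.9708
After subsystem 2 (A=0.9799): product = 0.9513
A_sys = 0.9513

0.9513


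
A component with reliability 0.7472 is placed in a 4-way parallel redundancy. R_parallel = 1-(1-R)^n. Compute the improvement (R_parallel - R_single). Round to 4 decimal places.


R_single = 0.7472, n = 4
1 - R_single = 0.2528
(1 - R_single)^n = 0.2528^4 = 0.0041
R_parallel = 1 - 0.0041 = 0.9959
Improvement = 0.9959 - 0.7472
Improvement = 0.2487

0.2487


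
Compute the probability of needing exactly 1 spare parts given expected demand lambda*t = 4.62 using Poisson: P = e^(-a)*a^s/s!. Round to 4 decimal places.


a = 4.62, s = 1
e^(-a) = e^(-4.62) = 0.0099
a^s = 4.62^1 = 4.62
s! = 1
P = 0.0099 * 4.62 / 1
P = 0.0455

0.0455


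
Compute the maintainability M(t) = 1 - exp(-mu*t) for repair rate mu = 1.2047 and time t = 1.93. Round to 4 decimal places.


mu = 1.2047, t = 1.93
mu * t = 1.2047 * 1.93 = 2.3251
exp(-2.3251) = 0.0978
M(t) = 1 - 0.0978
M(t) = 0.9022

0.9022


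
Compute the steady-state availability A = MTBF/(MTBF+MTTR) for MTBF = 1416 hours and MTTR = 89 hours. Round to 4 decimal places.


MTBF = 1416
MTTR = 89
MTBF + MTTR = 1505
A = 1416 / 1505
A = 0.9409

0.9409


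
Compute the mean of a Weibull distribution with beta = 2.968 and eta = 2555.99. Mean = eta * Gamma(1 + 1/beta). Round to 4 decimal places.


beta = 2.968, eta = 2555.99
1/beta = 0.3369
1 + 1/beta = 1.3369
Gamma(1.3369) = 0.8926
Mean = 2555.99 * 0.8926
Mean = 2281.38

2281.38


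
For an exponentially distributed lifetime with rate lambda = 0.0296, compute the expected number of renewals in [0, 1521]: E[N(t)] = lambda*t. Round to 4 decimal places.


lambda = 0.0296
t = 1521
E[N(t)] = lambda * t
E[N(t)] = 0.0296 * 1521
E[N(t)] = 45.0216

45.0216


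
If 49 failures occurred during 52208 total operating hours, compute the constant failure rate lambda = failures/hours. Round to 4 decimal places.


failures = 49
total_hours = 52208
lambda = 49 / 52208
lambda = 0.0009

0.0009


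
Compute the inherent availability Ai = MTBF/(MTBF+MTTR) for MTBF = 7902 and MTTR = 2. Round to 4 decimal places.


MTBF = 7902
MTTR = 2
MTBF + MTTR = 7904
Ai = 7902 / 7904
Ai = 0.9997

0.9997


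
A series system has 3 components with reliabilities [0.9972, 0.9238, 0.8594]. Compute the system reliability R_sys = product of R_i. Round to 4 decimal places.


Components: [0.9972, 0.9238, 0.8594]
After component 1 (R=0.9972): product = 0.9972
After component 2 (R=0.9238): product = 0.9212
After component 3 (R=0.8594): product = 0.7917
R_sys = 0.7917

0.7917


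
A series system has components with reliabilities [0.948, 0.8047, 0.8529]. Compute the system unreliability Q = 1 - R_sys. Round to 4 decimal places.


Components: [0.948, 0.8047, 0.8529]
After component 1: product = 0.948
After component 2: product = 0.7629
After component 3: product = 0.6506
R_sys = 0.6506
Q = 1 - 0.6506 = 0.3494

0.3494


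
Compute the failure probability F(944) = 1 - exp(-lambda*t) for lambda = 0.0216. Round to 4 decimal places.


lambda = 0.0216, t = 944
lambda * t = 20.3904
exp(-20.3904) = 0.0
F(t) = 1 - 0.0
F(t) = 1.0

1.0


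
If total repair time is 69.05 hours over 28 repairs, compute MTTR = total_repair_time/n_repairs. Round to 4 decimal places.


total_repair_time = 69.05
n_repairs = 28
MTTR = 69.05 / 28
MTTR = 2.4661

2.4661


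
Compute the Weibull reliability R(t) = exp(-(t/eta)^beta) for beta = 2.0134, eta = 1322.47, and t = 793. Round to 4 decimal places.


beta = 2.0134, eta = 1322.47, t = 793
t/eta = 793 / 1322.47 = 0.5996
(t/eta)^beta = 0.5996^2.0134 = 0.3571
R(t) = exp(-0.3571)
R(t) = 0.6997

0.6997


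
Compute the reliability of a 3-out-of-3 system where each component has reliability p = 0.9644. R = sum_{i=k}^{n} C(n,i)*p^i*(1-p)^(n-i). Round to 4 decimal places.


k = 3, n = 3, p = 0.9644
i=3: C(3,3)=1 * 0.9644^3 * 0.0356^0 = 0.897
R = sum of terms = 0.897

0.897


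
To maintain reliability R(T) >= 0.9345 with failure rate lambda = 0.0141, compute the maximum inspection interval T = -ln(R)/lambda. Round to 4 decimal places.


R_target = 0.9345
lambda = 0.0141
-ln(0.9345) = 0.0677
T = 0.0677 / 0.0141
T = 4.8045

4.8045


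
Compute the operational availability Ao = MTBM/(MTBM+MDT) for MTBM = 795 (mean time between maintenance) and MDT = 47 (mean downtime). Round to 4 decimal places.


MTBM = 795
MDT = 47
MTBM + MDT = 842
Ao = 795 / 842
Ao = 0.9442

0.9442


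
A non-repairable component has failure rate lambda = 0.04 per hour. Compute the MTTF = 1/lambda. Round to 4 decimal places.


lambda = 0.04
MTTF = 1 / 0.04
MTTF = 25.0

25.0


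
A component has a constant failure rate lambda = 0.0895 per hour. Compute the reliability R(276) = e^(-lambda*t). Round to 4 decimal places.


lambda = 0.0895
t = 276
lambda * t = 24.702
R(t) = e^(-24.702)
R(t) = 0.0

0.0


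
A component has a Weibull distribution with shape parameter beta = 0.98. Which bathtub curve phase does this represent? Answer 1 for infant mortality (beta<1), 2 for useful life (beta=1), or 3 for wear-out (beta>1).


beta = 0.98
Compare beta to 1:
beta < 1 => infant mortality (phase 1)
beta = 1 => useful life (phase 2)
beta > 1 => wear-out (phase 3)
Since beta = 0.98, this is infant mortality (decreasing failure rate)
Phase = 1

1


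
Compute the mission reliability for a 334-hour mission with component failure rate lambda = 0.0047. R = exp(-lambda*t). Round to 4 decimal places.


lambda = 0.0047
mission_time = 334
lambda * t = 0.0047 * 334 = 1.5698
R = exp(-1.5698)
R = 0.2081

0.2081


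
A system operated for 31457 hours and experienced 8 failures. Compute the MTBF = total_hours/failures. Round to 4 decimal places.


total_hours = 31457
failures = 8
MTBF = 31457 / 8
MTBF = 3932.125

3932.125


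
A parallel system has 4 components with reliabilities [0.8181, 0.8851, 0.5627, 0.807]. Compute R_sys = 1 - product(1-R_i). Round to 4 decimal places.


Components: [0.8181, 0.8851, 0.5627, 0.807]
(1 - 0.8181) = 0.1819, running product = 0.1819
(1 - 0.8851) = 0.1149, running product = 0.0209
(1 - 0.5627) = 0.4373, running product = 0.0091
(1 - 0.807) = 0.193, running product = 0.0018
Product of (1-R_i) = 0.0018
R_sys = 1 - 0.0018 = 0.9982

0.9982


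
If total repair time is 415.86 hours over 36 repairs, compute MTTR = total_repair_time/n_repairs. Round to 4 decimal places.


total_repair_time = 415.86
n_repairs = 36
MTTR = 415.86 / 36
MTTR = 11.5517

11.5517


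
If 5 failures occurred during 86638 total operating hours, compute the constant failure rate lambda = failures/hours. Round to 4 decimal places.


failures = 5
total_hours = 86638
lambda = 5 / 86638
lambda = 0.0001

0.0001


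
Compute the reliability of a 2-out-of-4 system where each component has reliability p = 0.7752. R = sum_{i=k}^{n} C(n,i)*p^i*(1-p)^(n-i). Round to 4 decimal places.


k = 2, n = 4, p = 0.7752
i=2: C(4,2)=6 * 0.7752^2 * 0.2248^2 = 0.1822
i=3: C(4,3)=4 * 0.7752^3 * 0.2248^1 = 0.4189
i=4: C(4,4)=1 * 0.7752^4 * 0.2248^0 = 0.3611
R = sum of terms = 0.9622

0.9622


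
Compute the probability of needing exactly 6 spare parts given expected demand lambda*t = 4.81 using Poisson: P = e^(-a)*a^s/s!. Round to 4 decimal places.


a = 4.81, s = 6
e^(-a) = e^(-4.81) = 0.0081
a^s = 4.81^6 = 12384.2713
s! = 720
P = 0.0081 * 12384.2713 / 720
P = 0.1401

0.1401


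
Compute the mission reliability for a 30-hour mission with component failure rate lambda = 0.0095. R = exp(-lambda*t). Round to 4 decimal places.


lambda = 0.0095
mission_time = 30
lambda * t = 0.0095 * 30 = 0.285
R = exp(-0.285)
R = 0.752

0.752


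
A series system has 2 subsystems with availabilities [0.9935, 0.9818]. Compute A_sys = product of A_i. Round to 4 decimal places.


Subsystems: [0.9935, 0.9818]
After subsystem 1 (A=0.9935): product = 0.9935
After subsystem 2 (A=0.9818): product = 0.9754
A_sys = 0.9754

0.9754


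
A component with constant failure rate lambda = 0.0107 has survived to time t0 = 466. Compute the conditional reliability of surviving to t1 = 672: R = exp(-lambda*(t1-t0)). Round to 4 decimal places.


lambda = 0.0107
t0 = 466, t1 = 672
t1 - t0 = 206
lambda * (t1-t0) = 0.0107 * 206 = 2.2042
R = exp(-2.2042)
R = 0.1103

0.1103


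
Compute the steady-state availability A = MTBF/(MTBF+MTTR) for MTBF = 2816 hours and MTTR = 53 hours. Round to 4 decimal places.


MTBF = 2816
MTTR = 53
MTBF + MTTR = 2869
A = 2816 / 2869
A = 0.9815

0.9815


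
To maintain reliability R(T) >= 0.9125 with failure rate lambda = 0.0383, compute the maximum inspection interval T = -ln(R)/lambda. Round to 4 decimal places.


R_target = 0.9125
lambda = 0.0383
-ln(0.9125) = 0.0916
T = 0.0916 / 0.0383
T = 2.3908

2.3908


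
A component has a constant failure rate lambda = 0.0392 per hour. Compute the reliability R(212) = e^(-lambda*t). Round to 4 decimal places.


lambda = 0.0392
t = 212
lambda * t = 8.3104
R(t) = e^(-8.3104)
R(t) = 0.0002

0.0002


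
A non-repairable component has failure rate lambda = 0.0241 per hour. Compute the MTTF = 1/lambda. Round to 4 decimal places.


lambda = 0.0241
MTTF = 1 / 0.0241
MTTF = 41.4938

41.4938


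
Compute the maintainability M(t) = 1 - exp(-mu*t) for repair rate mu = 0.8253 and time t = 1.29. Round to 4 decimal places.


mu = 0.8253, t = 1.29
mu * t = 0.8253 * 1.29 = 1.0646
exp(-1.0646) = 0.3449
M(t) = 1 - 0.3449
M(t) = 0.6551

0.6551


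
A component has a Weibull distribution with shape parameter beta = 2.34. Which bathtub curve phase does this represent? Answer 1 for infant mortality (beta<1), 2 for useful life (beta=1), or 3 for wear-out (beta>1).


beta = 2.34
Compare beta to 1:
beta < 1 => infant mortality (phase 1)
beta = 1 => useful life (phase 2)
beta > 1 => wear-out (phase 3)
Since beta = 2.34, this is wear-out (increasing failure rate)
Phase = 3

3


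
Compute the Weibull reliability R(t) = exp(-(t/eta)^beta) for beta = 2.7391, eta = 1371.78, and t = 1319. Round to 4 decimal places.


beta = 2.7391, eta = 1371.78, t = 1319
t/eta = 1319 / 1371.78 = 0.9615
(t/eta)^beta = 0.9615^2.7391 = 0.8981
R(t) = exp(-0.8981)
R(t) = 0.4073

0.4073


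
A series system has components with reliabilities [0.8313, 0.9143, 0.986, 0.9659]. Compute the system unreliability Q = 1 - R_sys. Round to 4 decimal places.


Components: [0.8313, 0.9143, 0.986, 0.9659]
After component 1: product = 0.8313
After component 2: product = 0.7601
After component 3: product = 0.7494
After component 4: product = 0.7239
R_sys = 0.7239
Q = 1 - 0.7239 = 0.2761

0.2761


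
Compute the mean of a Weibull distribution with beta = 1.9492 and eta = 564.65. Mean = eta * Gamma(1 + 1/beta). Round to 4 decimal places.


beta = 1.9492, eta = 564.65
1/beta = 0.513
1 + 1/beta = 1.513
Gamma(1.513) = 0.8867
Mean = 564.65 * 0.8867
Mean = 500.6856

500.6856


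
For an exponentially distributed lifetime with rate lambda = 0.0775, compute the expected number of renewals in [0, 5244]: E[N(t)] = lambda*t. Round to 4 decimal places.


lambda = 0.0775
t = 5244
E[N(t)] = lambda * t
E[N(t)] = 0.0775 * 5244
E[N(t)] = 406.41

406.41


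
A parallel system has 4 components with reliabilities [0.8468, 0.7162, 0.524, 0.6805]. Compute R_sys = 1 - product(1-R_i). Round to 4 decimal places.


Components: [0.8468, 0.7162, 0.524, 0.6805]
(1 - 0.8468) = 0.1532, running product = 0.1532
(1 - 0.7162) = 0.2838, running product = 0.0435
(1 - 0.524) = 0.476, running product = 0.0207
(1 - 0.6805) = 0.3195, running product = 0.0066
Product of (1-R_i) = 0.0066
R_sys = 1 - 0.0066 = 0.9934

0.9934


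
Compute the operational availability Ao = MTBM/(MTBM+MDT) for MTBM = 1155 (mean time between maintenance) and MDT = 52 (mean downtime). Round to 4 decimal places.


MTBM = 1155
MDT = 52
MTBM + MDT = 1207
Ao = 1155 / 1207
Ao = 0.9569

0.9569


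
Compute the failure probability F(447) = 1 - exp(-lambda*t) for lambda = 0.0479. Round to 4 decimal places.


lambda = 0.0479, t = 447
lambda * t = 21.4113
exp(-21.4113) = 0.0
F(t) = 1 - 0.0
F(t) = 1.0

1.0


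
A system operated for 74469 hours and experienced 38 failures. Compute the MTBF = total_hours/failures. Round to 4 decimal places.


total_hours = 74469
failures = 38
MTBF = 74469 / 38
MTBF = 1959.7105

1959.7105


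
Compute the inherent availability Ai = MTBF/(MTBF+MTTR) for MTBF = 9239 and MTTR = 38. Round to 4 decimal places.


MTBF = 9239
MTTR = 38
MTBF + MTTR = 9277
Ai = 9239 / 9277
Ai = 0.9959

0.9959


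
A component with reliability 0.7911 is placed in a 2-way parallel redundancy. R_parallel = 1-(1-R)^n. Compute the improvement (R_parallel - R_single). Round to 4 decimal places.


R_single = 0.7911, n = 2
1 - R_single = 0.2089
(1 - R_single)^n = 0.2089^2 = 0.0436
R_parallel = 1 - 0.0436 = 0.9564
Improvement = 0.9564 - 0.7911
Improvement = 0.1653

0.1653


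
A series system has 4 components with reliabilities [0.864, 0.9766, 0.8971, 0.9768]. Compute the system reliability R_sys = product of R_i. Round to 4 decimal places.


Components: [0.864, 0.9766, 0.8971, 0.9768]
After component 1 (R=0.864): product = 0.864
After component 2 (R=0.9766): product = 0.8438
After component 3 (R=0.8971): product = 0.757
After component 4 (R=0.9768): product = 0.7394
R_sys = 0.7394

0.7394


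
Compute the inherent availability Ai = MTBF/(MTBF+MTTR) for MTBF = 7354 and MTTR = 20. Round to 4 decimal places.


MTBF = 7354
MTTR = 20
MTBF + MTTR = 7374
Ai = 7354 / 7374
Ai = 0.9973

0.9973


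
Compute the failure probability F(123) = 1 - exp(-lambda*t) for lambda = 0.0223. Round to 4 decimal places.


lambda = 0.0223, t = 123
lambda * t = 2.7429
exp(-2.7429) = 0.0644
F(t) = 1 - 0.0644
F(t) = 0.9356

0.9356


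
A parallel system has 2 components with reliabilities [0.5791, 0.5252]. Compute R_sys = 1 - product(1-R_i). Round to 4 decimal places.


Components: [0.5791, 0.5252]
(1 - 0.5791) = 0.4209, running product = 0.4209
(1 - 0.5252) = 0.4748, running product = 0.1998
Product of (1-R_i) = 0.1998
R_sys = 1 - 0.1998 = 0.8002

0.8002


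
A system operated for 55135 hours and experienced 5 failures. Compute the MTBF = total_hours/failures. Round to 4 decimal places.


total_hours = 55135
failures = 5
MTBF = 55135 / 5
MTBF = 11027.0

11027.0


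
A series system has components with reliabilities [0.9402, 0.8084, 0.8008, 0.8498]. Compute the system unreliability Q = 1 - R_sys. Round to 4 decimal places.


Components: [0.9402, 0.8084, 0.8008, 0.8498]
After component 1: product = 0.9402
After component 2: product = 0.7601
After component 3: product = 0.6087
After component 4: product = 0.5172
R_sys = 0.5172
Q = 1 - 0.5172 = 0.4828

0.4828


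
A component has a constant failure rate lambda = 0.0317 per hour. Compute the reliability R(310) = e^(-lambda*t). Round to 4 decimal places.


lambda = 0.0317
t = 310
lambda * t = 9.827
R(t) = e^(-9.827)
R(t) = 0.0001

0.0001


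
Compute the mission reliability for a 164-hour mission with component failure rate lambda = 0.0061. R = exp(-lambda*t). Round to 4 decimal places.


lambda = 0.0061
mission_time = 164
lambda * t = 0.0061 * 164 = 1.0004
R = exp(-1.0004)
R = 0.3677

0.3677


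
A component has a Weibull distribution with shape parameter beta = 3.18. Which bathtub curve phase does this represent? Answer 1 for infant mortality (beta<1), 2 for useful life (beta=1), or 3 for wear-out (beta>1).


beta = 3.18
Compare beta to 1:
beta < 1 => infant mortality (phase 1)
beta = 1 => useful life (phase 2)
beta > 1 => wear-out (phase 3)
Since beta = 3.18, this is wear-out (increasing failure rate)
Phase = 3

3


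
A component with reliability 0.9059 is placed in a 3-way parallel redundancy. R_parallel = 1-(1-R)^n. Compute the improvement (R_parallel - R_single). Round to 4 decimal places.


R_single = 0.9059, n = 3
1 - R_single = 0.0941
(1 - R_single)^n = 0.0941^3 = 0.0008
R_parallel = 1 - 0.0008 = 0.9992
Improvement = 0.9992 - 0.9059
Improvement = 0.0933

0.0933


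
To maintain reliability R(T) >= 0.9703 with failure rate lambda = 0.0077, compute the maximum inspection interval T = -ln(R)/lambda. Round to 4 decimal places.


R_target = 0.9703
lambda = 0.0077
-ln(0.9703) = 0.0301
T = 0.0301 / 0.0077
T = 3.9156

3.9156


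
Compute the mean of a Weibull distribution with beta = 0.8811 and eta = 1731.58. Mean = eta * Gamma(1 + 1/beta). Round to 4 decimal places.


beta = 0.8811, eta = 1731.58
1/beta = 1.1349
1 + 1/beta = 2.1349
Gamma(2.1349) = 1.0648
Mean = 1731.58 * 1.0648
Mean = 1843.7473

1843.7473


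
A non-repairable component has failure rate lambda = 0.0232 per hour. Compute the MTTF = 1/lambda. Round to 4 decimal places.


lambda = 0.0232
MTTF = 1 / 0.0232
MTTF = 43.1034

43.1034
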